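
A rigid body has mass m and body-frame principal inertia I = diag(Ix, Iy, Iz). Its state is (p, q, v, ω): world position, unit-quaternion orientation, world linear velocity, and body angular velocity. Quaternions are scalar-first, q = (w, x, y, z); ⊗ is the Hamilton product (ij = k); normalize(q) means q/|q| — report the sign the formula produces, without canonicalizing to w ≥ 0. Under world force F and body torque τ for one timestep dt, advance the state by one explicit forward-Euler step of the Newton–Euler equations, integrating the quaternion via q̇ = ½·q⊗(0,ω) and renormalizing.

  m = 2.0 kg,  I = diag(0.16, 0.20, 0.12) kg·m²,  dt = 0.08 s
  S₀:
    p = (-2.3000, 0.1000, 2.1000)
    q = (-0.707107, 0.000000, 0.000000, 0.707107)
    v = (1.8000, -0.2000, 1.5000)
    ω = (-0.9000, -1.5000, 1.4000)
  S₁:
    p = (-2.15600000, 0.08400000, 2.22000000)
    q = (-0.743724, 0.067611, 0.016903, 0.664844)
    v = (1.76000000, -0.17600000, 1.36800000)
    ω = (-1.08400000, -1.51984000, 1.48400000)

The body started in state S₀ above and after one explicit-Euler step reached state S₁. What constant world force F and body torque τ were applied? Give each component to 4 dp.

Δω = ω₁−ω₀ = (-0.18400000, -0.01984000, 0.08400000)
ω₀×(Iω₀) = (0.1680, -0.0504, 0.0540)
τ = I·(Δω/dt) + ω₀×(Iω₀) = (-0.2000, -0.1000, 0.1800)
v₁ − v₀ = (-0.04000000, 0.02400000, -0.13200000)
F = m·Δv/dt = (-1.0000, 0.6000, -3.3000)

F = (-1.0000, 0.6000, -3.3000)
τ = (-0.2000, -0.1000, 0.1800)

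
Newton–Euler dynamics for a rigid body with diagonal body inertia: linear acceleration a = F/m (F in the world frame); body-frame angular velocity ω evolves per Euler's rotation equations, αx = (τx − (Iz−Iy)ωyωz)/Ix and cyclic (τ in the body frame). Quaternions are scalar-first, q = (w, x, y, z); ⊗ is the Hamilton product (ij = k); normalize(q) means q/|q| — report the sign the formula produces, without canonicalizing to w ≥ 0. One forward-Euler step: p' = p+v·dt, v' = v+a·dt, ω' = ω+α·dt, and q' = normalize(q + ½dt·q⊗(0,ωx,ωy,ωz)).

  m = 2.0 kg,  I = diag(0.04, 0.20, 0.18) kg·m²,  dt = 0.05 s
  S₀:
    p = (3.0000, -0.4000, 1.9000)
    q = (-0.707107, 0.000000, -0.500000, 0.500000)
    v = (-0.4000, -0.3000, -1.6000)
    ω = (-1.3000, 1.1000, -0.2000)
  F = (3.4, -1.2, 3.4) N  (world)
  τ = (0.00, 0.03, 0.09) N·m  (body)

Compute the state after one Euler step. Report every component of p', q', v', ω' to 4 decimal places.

ω×(Iω) gyroscopic = (0.0044, -0.0364, -0.2288)
angular accel α = (-0.1100, 0.3320, 1.7711)
new body rate ω' = (-1.3055, 1.1166, -0.1114)
q⊗(0,ω) = (0.6500000, 0.4692391, -1.4278177, -0.5085786)
q + ½dt·q⊗(0,ω), renormalized = (-0.6902, 0.0117, -0.5352, 0.4868)
new position p' = (2.9800, -0.4150, 1.8200)
v' = v + a·dt = (-0.3150, -0.3300, -1.5150)

p' = (2.9800, -0.4150, 1.8200)
q' = (-0.6902, 0.0117, -0.5352, 0.4868)
v' = (-0.3150, -0.3300, -1.5150)
ω' = (-1.3055, 1.1166, -0.1114)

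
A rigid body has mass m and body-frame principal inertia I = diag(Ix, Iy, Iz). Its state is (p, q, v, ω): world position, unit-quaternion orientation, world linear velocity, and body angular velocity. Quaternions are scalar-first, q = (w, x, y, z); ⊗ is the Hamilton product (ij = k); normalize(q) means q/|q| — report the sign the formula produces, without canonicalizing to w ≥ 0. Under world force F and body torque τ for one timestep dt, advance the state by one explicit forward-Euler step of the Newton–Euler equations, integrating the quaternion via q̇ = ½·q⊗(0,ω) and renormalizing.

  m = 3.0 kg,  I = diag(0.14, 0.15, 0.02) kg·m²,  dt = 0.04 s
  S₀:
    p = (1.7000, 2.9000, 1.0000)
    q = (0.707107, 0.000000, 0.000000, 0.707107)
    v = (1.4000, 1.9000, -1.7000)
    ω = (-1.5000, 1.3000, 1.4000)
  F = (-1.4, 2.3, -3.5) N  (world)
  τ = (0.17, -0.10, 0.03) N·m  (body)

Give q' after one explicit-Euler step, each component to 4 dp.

q' = (0.6865, -0.0396, -0.0028, 0.7260)

Hamilton product q⊗(0,ω) = (-0.9899498, -1.9798996, -0.1414214, 0.9899498)
updated quaternion q' = (0.6865, -0.0396, -0.0028, 0.7260)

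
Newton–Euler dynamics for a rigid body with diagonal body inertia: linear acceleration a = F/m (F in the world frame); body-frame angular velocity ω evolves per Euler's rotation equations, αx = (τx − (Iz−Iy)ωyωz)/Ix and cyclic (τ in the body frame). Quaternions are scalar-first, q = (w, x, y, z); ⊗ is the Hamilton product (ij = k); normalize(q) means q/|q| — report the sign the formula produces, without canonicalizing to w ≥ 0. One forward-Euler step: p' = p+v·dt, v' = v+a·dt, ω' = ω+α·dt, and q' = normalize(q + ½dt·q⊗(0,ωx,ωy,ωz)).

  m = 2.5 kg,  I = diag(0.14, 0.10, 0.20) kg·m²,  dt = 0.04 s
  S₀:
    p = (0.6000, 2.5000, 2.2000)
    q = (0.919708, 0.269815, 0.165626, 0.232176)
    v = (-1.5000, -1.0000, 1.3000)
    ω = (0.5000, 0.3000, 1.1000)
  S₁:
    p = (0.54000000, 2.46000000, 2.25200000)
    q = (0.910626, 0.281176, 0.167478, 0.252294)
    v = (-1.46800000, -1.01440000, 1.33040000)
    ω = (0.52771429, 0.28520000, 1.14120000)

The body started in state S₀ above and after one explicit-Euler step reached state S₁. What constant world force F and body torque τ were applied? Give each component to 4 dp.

F = (2.0000, -0.9000, 1.9000)
τ = (0.1300, -0.0700, 0.2000)

ω₁ − ω₀ = (0.02771429, -0.01480000, 0.04120000)
precession coupling = (0.0330, -0.0330, -0.0060)
applied torque τ = (0.1300, -0.0700, 0.2000)
velocity change Δv = (0.03200000, -0.01440000, 0.03040000)
F = m·Δv/dt = (2.0000, -0.9000, 1.9000)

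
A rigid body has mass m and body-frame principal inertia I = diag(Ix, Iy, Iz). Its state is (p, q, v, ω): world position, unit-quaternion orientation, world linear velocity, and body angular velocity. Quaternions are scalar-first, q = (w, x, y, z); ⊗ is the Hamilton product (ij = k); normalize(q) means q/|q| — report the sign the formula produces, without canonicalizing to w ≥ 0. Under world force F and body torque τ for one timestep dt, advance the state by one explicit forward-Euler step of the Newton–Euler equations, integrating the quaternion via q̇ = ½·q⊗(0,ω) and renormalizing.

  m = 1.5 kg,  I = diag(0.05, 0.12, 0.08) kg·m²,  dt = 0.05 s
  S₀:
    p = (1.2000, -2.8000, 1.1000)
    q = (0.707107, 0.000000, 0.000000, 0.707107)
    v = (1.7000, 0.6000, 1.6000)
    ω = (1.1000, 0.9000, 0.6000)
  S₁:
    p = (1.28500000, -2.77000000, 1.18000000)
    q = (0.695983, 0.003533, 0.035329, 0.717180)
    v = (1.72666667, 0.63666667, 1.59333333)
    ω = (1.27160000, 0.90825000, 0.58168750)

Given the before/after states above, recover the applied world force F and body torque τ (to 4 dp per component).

v₁ − v₀ = (0.02666667, 0.03666667, -0.00666667)
F = m·Δv/dt = (0.8000, 1.1000, -0.2000)
rate change Δω = (0.17160000, 0.00825000, -0.01831250)
τ = I·(Δω/dt) + ω₀×(Iω₀) = (0.1500, 0.0000, 0.0400)

F = (0.8000, 1.1000, -0.2000)
τ = (0.1500, 0.0000, 0.0400)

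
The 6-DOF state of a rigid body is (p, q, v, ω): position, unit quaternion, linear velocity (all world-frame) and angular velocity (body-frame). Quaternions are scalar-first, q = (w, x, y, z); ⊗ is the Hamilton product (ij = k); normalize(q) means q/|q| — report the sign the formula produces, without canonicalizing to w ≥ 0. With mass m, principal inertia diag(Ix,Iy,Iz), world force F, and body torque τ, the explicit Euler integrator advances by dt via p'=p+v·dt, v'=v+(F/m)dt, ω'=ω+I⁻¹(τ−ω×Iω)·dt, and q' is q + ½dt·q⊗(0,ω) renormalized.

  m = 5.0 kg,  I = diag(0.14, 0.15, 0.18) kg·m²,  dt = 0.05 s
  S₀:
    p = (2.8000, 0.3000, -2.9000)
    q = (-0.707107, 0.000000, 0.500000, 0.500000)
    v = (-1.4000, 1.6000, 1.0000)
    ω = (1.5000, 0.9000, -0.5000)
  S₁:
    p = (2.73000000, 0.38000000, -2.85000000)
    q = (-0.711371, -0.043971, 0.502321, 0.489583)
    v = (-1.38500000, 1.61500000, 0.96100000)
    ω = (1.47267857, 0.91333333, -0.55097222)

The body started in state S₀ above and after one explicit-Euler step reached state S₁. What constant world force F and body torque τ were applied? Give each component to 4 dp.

Δv = v₁−v₀ = (0.01500000, 0.01500000, -0.03900000)
applied force F = (1.5000, 1.5000, -3.9000)
ω₁ − ω₀ = (-0.02732143, 0.01333333, -0.05097222)
gyro term ω₀×Iω₀ = (-0.0135, 0.0300, 0.0135)
applied torque τ = (-0.0900, 0.0700, -0.1700)

F = (1.5000, 1.5000, -3.9000)
τ = (-0.0900, 0.0700, -0.1700)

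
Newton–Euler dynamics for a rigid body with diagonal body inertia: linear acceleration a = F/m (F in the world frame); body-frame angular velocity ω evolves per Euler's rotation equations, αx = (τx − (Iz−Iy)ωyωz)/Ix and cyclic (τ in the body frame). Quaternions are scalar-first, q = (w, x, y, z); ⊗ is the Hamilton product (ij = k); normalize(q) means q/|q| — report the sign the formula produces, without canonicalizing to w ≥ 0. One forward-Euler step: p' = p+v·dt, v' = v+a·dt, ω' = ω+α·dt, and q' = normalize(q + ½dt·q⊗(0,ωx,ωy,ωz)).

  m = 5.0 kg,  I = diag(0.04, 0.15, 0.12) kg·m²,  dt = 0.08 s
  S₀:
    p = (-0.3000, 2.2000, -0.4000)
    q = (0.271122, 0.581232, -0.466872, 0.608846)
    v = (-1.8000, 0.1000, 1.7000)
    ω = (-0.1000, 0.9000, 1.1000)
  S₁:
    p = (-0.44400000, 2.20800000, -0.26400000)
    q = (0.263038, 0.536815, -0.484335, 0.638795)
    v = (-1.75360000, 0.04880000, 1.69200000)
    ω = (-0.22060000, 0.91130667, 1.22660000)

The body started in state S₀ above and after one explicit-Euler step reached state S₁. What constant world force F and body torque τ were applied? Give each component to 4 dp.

Δv = v₁−v₀ = (0.04640000, -0.05120000, -0.00800000)
m·(v₁−v₀)/dt = (2.9000, -3.2000, -0.5000)
Δω = ω₁−ω₀ = (-0.12060000, 0.01130667, 0.12660000)
precession coupling = (-0.0297, 0.0088, -0.0099)
applied torque τ = (-0.0900, 0.0300, 0.1800)

F = (2.9000, -3.2000, -0.5000)
τ = (-0.0900, 0.0300, 0.1800)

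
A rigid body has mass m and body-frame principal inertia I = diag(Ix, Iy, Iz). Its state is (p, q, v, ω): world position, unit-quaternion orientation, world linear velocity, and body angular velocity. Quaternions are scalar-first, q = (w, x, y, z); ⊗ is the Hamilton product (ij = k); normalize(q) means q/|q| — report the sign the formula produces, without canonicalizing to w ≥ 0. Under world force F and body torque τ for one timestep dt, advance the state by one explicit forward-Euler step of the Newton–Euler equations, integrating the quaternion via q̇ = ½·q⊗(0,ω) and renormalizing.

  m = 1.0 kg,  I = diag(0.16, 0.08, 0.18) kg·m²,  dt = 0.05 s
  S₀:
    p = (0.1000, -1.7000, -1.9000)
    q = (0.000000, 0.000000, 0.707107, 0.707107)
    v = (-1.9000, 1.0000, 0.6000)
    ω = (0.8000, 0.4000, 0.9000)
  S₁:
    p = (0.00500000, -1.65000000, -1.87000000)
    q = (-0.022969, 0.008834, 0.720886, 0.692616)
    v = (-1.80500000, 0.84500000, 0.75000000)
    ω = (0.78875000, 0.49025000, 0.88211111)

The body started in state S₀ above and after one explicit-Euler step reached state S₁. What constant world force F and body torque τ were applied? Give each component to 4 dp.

F = (1.9000, -3.1000, 3.0000)
τ = (0.0000, 0.1300, -0.0900)

Δv = v₁−v₀ = (0.09500000, -0.15500000, 0.15000000)
applied force F = (1.9000, -3.1000, 3.0000)
Δω = ω₁−ω₀ = (-0.01125000, 0.09025000, -0.01788889)
precession coupling = (0.0360, -0.0144, -0.0256)
I·α + gyro = (0.0000, 0.1300, -0.0900)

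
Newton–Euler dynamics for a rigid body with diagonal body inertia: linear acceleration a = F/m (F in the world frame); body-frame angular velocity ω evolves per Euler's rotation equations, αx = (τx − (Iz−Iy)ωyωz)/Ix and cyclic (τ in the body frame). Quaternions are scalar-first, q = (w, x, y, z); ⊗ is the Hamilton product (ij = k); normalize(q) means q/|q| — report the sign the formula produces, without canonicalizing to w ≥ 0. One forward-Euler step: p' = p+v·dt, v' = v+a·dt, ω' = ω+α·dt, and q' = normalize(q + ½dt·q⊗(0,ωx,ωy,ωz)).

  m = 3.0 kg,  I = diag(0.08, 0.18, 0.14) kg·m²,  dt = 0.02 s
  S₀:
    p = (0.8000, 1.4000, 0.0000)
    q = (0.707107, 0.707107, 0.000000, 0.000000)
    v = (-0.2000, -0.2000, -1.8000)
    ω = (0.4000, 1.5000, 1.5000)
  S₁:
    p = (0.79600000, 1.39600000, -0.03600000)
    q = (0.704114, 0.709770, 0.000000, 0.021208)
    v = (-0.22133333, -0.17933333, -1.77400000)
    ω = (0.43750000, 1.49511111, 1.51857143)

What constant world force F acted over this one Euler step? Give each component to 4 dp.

F = (-3.2000, 3.1000, 3.9000)

velocity change Δv = (-0.02133333, 0.02066667, 0.02600000)
F = m·Δv/dt = (-3.2000, 3.1000, 3.9000)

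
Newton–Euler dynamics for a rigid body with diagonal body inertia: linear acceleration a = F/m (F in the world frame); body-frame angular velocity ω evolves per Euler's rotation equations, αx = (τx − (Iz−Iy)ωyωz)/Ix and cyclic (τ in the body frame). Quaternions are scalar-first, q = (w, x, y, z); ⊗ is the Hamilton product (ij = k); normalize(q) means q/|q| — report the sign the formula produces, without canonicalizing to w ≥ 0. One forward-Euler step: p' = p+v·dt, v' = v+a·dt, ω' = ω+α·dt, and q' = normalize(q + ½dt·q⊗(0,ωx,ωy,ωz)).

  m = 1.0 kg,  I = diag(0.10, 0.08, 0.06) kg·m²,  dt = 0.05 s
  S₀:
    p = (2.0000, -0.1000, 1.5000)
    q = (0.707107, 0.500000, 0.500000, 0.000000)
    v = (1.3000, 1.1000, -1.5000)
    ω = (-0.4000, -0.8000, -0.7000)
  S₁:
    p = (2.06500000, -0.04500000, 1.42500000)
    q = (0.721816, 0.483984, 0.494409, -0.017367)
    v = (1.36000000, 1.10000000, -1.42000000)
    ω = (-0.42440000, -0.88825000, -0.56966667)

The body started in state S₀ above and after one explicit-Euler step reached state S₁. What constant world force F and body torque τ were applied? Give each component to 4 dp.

rate change Δω = (-0.02440000, -0.08825000, 0.13033333)
I·α + gyro = (-0.0600, -0.1300, 0.1500)
velocity change Δv = (0.06000000, 0.00000000, 0.08000000)
applied force F = (1.2000, 0.0000, 1.6000)

F = (1.2000, 0.0000, 1.6000)
τ = (-0.0600, -0.1300, 0.1500)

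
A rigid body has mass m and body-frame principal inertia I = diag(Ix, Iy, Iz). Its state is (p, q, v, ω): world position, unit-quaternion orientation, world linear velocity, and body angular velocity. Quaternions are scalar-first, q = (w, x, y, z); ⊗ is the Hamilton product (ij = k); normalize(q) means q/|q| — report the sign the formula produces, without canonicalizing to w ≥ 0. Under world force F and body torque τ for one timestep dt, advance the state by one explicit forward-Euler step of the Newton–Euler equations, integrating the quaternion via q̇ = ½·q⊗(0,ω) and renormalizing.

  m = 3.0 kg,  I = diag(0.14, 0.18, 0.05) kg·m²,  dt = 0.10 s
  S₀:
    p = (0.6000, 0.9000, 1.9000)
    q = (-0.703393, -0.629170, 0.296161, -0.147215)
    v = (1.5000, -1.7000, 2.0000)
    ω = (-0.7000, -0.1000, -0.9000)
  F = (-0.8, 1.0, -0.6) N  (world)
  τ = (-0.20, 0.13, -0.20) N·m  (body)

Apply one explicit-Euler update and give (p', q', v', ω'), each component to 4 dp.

p' = (0.7500, 0.7300, 2.1000)
q' = (-0.7294, -0.6176, 0.2761, -0.1019)
v' = (1.4733, -1.6667, 1.9800)
ω' = (-0.8345, -0.0593, -1.3056)

precession coupling ω×(Iω) = (-0.0117, 0.0567, 0.0028)
α = I⁻¹(τ − ω×Iω) = (-1.3450, 0.4072, -4.0560)
ω + α·dt = (-0.8345, -0.0593, -1.3056)
q⊗(0,ω) = (-0.5432964, 0.2111087, -0.3928632, 0.9032834)
q + ½dt·q⊗(0,ω), renormalized = (-0.7294, -0.6176, 0.2761, -0.1019)
new position p' = (0.7500, 0.7300, 2.1000)
v' = v + a·dt = (1.4733, -1.6667, 1.9800)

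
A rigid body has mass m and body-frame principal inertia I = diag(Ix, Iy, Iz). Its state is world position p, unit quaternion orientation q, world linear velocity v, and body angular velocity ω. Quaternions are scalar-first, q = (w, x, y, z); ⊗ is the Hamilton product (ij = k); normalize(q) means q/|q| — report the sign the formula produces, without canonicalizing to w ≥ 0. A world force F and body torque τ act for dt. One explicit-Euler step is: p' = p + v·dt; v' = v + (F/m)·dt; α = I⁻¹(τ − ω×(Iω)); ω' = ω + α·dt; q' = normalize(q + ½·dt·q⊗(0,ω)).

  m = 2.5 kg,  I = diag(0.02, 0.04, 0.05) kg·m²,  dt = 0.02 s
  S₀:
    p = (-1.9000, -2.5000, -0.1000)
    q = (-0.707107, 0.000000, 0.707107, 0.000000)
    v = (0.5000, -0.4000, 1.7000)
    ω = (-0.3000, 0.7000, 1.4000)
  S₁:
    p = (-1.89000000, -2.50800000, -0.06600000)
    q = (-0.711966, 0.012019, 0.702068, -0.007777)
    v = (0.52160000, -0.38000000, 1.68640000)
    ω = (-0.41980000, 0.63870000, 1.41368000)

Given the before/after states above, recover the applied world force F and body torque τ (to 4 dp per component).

v₁ − v₀ = (0.02160000, 0.02000000, -0.01360000)
m·(v₁−v₀)/dt = (2.7000, 2.5000, -1.7000)
rate change Δω = (-0.11980000, -0.06130000, 0.01368000)
applied torque τ = (-0.1100, -0.1100, 0.0300)

F = (2.7000, 2.5000, -1.7000)
τ = (-0.1100, -0.1100, 0.0300)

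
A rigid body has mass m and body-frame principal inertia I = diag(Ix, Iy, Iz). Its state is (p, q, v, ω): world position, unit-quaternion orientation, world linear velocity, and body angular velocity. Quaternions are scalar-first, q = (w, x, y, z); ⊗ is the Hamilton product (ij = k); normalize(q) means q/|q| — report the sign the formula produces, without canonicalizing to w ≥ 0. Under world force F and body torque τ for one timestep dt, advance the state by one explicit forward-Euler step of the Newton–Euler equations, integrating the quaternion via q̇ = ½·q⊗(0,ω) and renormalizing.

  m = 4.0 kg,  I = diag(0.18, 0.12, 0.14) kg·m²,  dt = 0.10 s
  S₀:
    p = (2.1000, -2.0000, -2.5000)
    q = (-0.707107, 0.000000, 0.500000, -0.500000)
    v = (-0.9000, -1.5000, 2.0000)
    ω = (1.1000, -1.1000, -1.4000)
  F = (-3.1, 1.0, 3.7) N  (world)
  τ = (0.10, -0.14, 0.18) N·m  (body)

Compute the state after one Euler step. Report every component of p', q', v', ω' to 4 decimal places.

p' = (2.0100, -2.1500, -2.3000)
q' = (-0.7107, -0.1008, 0.5086, -0.4754)
v' = (-0.9775, -1.4750, 2.0925)
ω' = (1.1384, -1.1653, -1.3233)

(τ − ω×Iω)/I = (0.3844, -0.6533, 0.7671)
new body rate ω' = (1.1384, -1.1653, -1.3233)
q⊗(0,ω) = (-0.1500000, -2.0278177, 0.2278177, 0.4399498)
q' = normalize(q + ½dt·q⊗(0,ω)) = (-0.7107, -0.1008, 0.5086, -0.4754)
a = F/m = (-0.7750, 0.2500, 0.9250)
new position p' = (2.0100, -2.1500, -2.3000)
v' = v + a·dt = (-0.9775, -1.4750, 2.0925)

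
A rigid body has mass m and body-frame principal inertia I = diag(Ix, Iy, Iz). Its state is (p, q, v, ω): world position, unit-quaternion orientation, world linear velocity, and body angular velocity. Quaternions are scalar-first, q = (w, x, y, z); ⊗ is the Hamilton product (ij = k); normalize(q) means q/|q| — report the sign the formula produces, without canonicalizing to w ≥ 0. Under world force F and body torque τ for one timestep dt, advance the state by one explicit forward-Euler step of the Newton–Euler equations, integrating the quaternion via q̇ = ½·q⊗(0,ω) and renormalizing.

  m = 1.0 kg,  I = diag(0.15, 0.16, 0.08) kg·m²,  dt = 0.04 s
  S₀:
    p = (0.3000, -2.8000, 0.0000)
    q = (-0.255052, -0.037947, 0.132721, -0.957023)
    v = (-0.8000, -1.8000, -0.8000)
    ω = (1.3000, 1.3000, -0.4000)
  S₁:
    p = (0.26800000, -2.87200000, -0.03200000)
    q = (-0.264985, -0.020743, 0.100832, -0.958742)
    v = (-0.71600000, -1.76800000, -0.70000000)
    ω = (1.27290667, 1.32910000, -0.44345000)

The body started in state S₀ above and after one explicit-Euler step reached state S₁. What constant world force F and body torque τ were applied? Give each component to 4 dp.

F = (2.1000, 0.8000, 2.5000)
τ = (-0.0600, 0.0800, -0.0700)

rate change Δω = (-0.02709333, 0.02910000, -0.04345000)
ω₀×(Iω₀) = (0.0416, -0.0364, 0.0169)
applied torque τ = (-0.0600, 0.0800, -0.0700)
velocity change Δv = (0.08400000, 0.03200000, 0.10000000)
F = m·Δv/dt = (2.1000, 0.8000, 2.5000)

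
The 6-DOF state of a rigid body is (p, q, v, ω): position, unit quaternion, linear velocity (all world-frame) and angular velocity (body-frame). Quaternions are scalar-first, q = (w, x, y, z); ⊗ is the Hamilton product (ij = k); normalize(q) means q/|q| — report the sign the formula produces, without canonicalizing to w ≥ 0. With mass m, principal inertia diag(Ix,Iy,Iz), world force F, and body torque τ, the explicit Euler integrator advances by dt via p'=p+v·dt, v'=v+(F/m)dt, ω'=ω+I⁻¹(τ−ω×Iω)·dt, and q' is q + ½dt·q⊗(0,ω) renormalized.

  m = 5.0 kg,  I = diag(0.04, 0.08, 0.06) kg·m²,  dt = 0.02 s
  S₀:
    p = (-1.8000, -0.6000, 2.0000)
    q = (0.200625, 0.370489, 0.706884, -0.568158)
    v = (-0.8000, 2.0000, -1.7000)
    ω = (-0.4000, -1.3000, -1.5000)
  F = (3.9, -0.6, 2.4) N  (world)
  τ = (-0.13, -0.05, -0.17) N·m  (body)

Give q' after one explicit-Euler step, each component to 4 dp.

q' = (0.2027, 0.3516, 0.7120, -0.5730)

q⊗(0,ω) = (0.2149078, -1.8791814, 0.5221842, -0.4998196)
updated quaternion q' = (0.2027, 0.3516, 0.7120, -0.5730)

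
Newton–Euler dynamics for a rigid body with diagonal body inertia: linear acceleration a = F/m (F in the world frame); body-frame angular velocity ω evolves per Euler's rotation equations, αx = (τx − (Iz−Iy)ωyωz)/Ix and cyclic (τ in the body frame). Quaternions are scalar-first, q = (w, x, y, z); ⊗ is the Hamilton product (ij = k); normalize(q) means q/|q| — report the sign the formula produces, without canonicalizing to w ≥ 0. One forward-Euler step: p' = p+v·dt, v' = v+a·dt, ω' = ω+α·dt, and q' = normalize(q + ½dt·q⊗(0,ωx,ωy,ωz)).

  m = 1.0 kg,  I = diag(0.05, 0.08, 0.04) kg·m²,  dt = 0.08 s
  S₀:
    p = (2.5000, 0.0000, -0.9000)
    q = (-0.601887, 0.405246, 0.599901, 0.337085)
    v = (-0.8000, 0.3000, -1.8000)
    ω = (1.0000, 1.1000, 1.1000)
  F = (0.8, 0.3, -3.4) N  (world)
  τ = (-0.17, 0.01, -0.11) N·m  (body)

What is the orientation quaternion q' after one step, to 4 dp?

Hamilton product q⊗(0,ω) = (-1.4359306, -0.3127894, -0.7707613, -0.8162061)
q + ½dt·q⊗(0,ω), renormalized = (-0.6575, 0.3917, 0.5675, 0.3036)

q' = (-0.6575, 0.3917, 0.5675, 0.3036)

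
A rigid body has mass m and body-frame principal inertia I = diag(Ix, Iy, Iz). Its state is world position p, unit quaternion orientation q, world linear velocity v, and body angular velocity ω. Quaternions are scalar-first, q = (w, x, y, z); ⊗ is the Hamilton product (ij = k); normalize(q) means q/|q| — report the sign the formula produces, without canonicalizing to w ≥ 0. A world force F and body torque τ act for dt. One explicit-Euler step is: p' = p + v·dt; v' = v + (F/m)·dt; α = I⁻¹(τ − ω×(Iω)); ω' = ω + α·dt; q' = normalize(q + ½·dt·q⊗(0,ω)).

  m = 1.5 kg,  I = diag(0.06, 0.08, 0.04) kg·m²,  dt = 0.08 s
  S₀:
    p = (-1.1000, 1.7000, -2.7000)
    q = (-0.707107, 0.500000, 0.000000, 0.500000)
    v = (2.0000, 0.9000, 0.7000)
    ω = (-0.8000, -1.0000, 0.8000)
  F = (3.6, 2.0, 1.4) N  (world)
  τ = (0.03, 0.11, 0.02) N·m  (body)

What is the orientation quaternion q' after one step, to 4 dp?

q' = (-0.7058, 0.5416, -0.0037, 0.4565)

2q̇ = q⊗(0,ω) = (0.0000000, 1.0656856, -0.0928930, -1.0656856)
updated quaternion q' = (-0.7058, 0.5416, -0.0037, 0.4565)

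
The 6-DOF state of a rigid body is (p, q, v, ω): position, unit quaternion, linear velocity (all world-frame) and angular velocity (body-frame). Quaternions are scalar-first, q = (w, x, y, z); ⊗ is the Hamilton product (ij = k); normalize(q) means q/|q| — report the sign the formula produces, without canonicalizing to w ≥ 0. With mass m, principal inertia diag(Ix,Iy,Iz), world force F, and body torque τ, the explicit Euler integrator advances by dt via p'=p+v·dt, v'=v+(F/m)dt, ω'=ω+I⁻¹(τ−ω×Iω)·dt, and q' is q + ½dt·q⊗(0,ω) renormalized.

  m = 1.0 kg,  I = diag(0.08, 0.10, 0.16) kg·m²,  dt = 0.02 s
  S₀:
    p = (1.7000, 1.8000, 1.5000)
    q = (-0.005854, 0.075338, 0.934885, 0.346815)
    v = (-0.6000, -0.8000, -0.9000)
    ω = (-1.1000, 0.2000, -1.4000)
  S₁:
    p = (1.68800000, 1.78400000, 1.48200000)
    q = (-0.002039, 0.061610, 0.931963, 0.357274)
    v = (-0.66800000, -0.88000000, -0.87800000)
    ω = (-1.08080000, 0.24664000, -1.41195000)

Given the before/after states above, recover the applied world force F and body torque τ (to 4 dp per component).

F = (-3.4000, -4.0000, 1.1000)
τ = (0.0600, 0.1100, -0.1000)

rate change Δω = (0.01920000, 0.04664000, -0.01195000)
applied torque τ = (0.0600, 0.1100, -0.1000)
velocity change Δv = (-0.06800000, -0.08000000, 0.02200000)
F = m·Δv/dt = (-3.4000, -4.0000, 1.1000)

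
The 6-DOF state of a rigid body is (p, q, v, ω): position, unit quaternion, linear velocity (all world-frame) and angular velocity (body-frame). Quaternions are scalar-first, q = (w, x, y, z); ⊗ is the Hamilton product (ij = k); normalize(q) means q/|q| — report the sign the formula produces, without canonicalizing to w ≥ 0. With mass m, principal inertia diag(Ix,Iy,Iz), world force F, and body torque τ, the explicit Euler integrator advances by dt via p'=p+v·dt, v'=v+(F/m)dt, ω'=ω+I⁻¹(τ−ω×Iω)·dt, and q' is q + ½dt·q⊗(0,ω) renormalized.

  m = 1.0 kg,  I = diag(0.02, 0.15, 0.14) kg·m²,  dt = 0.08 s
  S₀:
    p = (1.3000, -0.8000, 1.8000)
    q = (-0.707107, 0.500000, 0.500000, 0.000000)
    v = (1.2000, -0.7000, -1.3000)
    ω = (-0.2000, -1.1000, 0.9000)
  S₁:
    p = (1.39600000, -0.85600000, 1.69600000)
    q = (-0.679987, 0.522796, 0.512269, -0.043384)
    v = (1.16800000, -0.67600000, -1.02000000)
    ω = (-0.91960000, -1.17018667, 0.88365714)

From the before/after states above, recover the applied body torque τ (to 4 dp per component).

τ = (-0.1700, -0.1100, 0.0000)

Δω = ω₁−ω₀ = (-0.71960000, -0.07018667, -0.01634286)
applied torque τ = (-0.1700, -0.1100, 0.0000)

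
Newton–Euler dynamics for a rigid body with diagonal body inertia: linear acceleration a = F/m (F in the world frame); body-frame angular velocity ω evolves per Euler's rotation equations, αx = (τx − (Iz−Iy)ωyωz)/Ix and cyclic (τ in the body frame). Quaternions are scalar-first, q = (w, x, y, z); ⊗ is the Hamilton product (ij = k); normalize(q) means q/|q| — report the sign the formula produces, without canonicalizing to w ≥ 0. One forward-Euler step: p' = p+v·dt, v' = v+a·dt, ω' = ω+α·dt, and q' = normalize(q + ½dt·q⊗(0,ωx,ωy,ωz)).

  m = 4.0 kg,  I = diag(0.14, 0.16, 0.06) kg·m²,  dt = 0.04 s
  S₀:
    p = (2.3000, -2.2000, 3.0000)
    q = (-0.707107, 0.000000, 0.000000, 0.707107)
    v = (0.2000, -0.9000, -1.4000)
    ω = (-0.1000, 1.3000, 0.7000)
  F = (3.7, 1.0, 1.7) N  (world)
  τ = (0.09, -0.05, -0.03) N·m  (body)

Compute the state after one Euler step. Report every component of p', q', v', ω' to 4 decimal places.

a = F/m = (0.9250, 0.2500, 0.4250)
p + v·dt = (2.3080, -2.2360, 2.9440)
v + (F/m)dt = (0.2370, -0.8900, -1.3830)
ω×(Iω) gyroscopic = (-0.0910, -0.0056, -0.0026)
α = I⁻¹(τ − ω×Iω) = (1.2929, -0.2775, -0.4567)
new body rate ω' = (-0.0483, 1.2889, 0.6817)
2q̇ = q⊗(0,ω) = (-0.4949749, -0.8485284, -0.9899498, -0.4949749)
updated quaternion q' = (-0.7167, -0.0170, -0.0198, 0.6969)

p' = (2.3080, -2.2360, 2.9440)
q' = (-0.7167, -0.0170, -0.0198, 0.6969)
v' = (0.2370, -0.8900, -1.3830)
ω' = (-0.0483, 1.2889, 0.6817)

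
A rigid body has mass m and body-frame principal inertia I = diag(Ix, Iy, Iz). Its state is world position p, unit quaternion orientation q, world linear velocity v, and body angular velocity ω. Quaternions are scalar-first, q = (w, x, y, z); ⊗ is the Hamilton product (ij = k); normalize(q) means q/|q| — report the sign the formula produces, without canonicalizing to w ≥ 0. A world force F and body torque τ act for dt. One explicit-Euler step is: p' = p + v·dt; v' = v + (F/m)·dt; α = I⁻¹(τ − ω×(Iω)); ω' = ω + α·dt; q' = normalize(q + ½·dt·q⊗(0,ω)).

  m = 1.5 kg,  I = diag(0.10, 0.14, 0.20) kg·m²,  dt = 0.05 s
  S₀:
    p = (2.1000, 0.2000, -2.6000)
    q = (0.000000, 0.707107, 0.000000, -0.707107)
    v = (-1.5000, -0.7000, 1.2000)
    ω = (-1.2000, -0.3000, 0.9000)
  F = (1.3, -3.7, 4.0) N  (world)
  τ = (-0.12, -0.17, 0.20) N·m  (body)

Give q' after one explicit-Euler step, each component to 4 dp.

2q̇ = q⊗(0,ω) = (1.4849247, -0.2121321, 0.2121321, -0.2121321)
q + ½dt·q⊗(0,ω), renormalized = (0.0371, 0.7013, 0.0053, -0.7119)

q' = (0.0371, 0.7013, 0.0053, -0.7119)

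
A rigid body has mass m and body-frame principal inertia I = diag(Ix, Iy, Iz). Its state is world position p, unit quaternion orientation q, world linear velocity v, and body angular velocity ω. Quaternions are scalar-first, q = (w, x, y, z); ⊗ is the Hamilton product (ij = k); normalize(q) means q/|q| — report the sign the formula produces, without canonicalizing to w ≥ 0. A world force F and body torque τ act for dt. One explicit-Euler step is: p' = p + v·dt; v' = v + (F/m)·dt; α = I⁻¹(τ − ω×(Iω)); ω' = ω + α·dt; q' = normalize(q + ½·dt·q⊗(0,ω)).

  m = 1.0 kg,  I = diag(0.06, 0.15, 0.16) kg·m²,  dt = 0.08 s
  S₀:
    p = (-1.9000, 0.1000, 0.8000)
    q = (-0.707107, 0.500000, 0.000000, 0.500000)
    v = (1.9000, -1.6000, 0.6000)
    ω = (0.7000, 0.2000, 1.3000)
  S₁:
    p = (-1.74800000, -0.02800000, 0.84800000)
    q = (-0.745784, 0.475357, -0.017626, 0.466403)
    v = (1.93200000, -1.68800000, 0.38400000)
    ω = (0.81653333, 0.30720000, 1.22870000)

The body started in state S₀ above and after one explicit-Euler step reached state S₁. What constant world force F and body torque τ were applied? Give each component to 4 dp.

F = (0.4000, -1.1000, -2.7000)
τ = (0.0900, 0.1100, -0.1300)

Δv = v₁−v₀ = (0.03200000, -0.08800000, -0.21600000)
m·(v₁−v₀)/dt = (0.4000, -1.1000, -2.7000)
rate change Δω = (0.11653333, 0.10720000, -0.07130000)
ω₀×(Iω₀) = (0.0026, -0.0910, 0.0126)
τ = I·(Δω/dt) + ω₀×(Iω₀) = (0.0900, 0.1100, -0.1300)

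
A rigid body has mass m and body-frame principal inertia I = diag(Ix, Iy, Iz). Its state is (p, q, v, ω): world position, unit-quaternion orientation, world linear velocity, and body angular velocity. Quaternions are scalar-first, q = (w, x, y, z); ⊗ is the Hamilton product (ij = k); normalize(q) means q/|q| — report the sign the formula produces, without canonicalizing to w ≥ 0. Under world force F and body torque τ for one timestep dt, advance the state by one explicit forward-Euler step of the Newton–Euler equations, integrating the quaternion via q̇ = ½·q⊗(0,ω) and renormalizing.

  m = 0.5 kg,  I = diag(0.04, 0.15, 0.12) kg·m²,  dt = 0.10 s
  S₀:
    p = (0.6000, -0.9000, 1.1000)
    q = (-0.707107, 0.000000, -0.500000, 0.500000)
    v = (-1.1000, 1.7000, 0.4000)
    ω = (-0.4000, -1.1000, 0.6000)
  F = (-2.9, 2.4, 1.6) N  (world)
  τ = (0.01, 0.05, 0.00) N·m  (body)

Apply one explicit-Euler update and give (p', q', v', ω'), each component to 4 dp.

p' = (0.4900, -0.7300, 1.1400)
q' = (-0.7480, 0.0266, -0.4701, 0.4678)
v' = (-1.6800, 2.1800, 0.7200)
ω' = (-0.4245, -1.0795, 0.5597)

gyro term ω×Iω = (0.0198, 0.0192, 0.0484)
angular accel α = (-0.2450, 0.2053, -0.4033)
ω + α·dt = (-0.4245, -1.0795, 0.5597)
Hamilton product q⊗(0,ω) = (-0.8500000, 0.5328428, 0.5778177, -0.6242642)
q + ½dt·q⊗(0,ω), renormalized = (-0.7480, 0.0266, -0.4701, 0.4678)
p' = p + v·dt = (0.4900, -0.7300, 1.1400)
new velocity v' = (-1.6800, 2.1800, 0.7200)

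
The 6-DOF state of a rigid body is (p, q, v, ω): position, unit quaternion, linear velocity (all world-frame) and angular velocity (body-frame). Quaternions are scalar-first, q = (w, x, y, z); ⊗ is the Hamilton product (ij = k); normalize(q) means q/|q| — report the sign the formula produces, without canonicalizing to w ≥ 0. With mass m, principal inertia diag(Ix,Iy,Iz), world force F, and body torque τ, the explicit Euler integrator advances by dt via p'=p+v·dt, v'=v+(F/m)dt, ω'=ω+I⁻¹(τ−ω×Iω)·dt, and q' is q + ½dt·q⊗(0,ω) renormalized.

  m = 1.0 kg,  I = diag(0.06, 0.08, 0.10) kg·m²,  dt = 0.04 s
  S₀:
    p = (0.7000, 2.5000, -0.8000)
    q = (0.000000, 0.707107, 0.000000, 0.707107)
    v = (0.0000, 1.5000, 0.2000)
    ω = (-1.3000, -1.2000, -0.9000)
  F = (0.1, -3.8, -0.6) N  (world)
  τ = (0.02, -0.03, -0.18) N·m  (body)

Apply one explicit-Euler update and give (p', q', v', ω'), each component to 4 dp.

new position p' = (0.7000, 2.5600, -0.7920)
new velocity v' = (0.0040, 1.3480, 0.1760)
ω×(Iω) gyroscopic = (0.0216, -0.0468, 0.0312)
α = I⁻¹(τ − ω×Iω) = (-0.0267, 0.2100, -2.1120)
ω' = ω + α·dt = (-1.3011, -1.1916, -0.9845)
Hamilton product q⊗(0,ω) = (1.5556354, 0.8485284, -0.2828428, -0.8485284)
q' = normalize(q + ½dt·q⊗(0,ω)) = (0.0311, 0.7235, -0.0057, 0.6896)

p' = (0.7000, 2.5600, -0.7920)
q' = (0.0311, 0.7235, -0.0057, 0.6896)
v' = (0.0040, 1.3480, 0.1760)
ω' = (-1.3011, -1.1916, -0.9845)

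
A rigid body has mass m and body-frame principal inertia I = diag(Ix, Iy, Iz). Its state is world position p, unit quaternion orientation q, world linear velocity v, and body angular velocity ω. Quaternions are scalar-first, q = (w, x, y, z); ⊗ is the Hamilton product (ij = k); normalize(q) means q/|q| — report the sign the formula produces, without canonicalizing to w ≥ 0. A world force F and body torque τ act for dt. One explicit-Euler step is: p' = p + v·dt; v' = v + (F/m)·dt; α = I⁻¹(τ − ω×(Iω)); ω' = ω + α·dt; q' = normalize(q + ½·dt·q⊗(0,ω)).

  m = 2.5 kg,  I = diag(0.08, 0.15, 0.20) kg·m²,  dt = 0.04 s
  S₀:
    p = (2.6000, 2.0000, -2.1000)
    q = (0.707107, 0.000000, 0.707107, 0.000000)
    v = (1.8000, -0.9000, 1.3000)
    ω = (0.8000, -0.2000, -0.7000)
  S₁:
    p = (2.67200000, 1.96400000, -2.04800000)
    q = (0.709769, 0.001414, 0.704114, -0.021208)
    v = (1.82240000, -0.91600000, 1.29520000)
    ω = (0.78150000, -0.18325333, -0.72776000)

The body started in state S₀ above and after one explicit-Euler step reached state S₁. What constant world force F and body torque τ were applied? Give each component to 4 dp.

v₁ − v₀ = (0.02240000, -0.01600000, -0.00480000)
m·(v₁−v₀)/dt = (1.4000, -1.0000, -0.3000)
Δω = ω₁−ω₀ = (-0.01850000, 0.01674667, -0.02776000)
gyro term ω₀×Iω₀ = (0.0070, 0.0672, -0.0112)
I·α + gyro = (-0.0300, 0.1300, -0.1500)

F = (1.4000, -1.0000, -0.3000)
τ = (-0.0300, 0.1300, -0.1500)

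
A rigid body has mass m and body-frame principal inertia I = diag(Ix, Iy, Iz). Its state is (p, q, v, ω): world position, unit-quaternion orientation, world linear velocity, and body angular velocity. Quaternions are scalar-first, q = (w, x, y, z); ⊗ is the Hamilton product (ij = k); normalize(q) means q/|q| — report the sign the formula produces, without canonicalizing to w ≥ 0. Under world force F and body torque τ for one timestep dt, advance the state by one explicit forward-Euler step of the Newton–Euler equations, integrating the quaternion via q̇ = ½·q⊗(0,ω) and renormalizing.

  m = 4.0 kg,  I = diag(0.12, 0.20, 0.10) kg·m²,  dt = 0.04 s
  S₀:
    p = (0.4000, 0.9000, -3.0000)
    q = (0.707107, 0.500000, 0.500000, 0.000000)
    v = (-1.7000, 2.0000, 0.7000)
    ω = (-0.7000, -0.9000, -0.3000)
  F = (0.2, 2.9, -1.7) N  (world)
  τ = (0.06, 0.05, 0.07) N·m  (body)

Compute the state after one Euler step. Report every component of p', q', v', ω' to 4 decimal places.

a = (0.0500, 0.7250, -0.4250)
p + v·dt = (0.3320, 0.9800, -2.9720)
v + (F/m)dt = (-1.6980, 2.0290, 0.6830)
gyro term ω×Iω = (-0.0270, 0.0042, 0.0504)
α = I⁻¹(τ − ω×Iω) = (0.7250, 0.2290, 0.1960)
ω + α·dt = (-0.6710, -0.8908, -0.2922)
q⊗(0,ω) = (0.8000000, -0.6449749, -0.4863963, -0.3121321)
q + ½dt·q⊗(0,ω), renormalized = (0.7229, 0.4870, 0.4901, -0.0062)

p' = (0.3320, 0.9800, -2.9720)
q' = (0.7229, 0.4870, 0.4901, -0.0062)
v' = (-1.6980, 2.0290, 0.6830)
ω' = (-0.6710, -0.8908, -0.2922)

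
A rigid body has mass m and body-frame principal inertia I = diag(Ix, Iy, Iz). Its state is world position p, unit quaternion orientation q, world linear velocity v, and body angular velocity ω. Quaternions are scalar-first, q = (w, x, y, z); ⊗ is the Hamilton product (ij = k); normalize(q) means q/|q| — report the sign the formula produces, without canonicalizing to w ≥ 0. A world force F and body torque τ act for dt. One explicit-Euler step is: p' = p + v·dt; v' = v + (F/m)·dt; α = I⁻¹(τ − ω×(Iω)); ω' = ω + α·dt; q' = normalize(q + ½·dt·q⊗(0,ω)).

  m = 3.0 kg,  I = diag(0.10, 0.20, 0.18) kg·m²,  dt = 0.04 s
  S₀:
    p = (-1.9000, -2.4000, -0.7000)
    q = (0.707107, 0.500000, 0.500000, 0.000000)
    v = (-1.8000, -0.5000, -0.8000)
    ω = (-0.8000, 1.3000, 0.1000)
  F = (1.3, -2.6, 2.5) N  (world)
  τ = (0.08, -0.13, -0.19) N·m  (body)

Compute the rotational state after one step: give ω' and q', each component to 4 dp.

precession coupling ω×(Iω) = (-0.0026, 0.0064, -0.1040)
(τ − ω×Iω)/I = (0.8260, -0.6820, -0.4778)
new body rate ω' = (-0.7670, 1.2727, 0.0809)
2q̇ = q⊗(0,ω) = (-0.2500000, -0.5156856, 0.8692391, 1.1207107)
q' = normalize(q + ½dt·q⊗(0,ω)) = (0.7018, 0.4895, 0.5171, 0.0224)

ω' = (-0.7670, 1.2727, 0.0809)
q' = (0.7018, 0.4895, 0.5171, 0.0224)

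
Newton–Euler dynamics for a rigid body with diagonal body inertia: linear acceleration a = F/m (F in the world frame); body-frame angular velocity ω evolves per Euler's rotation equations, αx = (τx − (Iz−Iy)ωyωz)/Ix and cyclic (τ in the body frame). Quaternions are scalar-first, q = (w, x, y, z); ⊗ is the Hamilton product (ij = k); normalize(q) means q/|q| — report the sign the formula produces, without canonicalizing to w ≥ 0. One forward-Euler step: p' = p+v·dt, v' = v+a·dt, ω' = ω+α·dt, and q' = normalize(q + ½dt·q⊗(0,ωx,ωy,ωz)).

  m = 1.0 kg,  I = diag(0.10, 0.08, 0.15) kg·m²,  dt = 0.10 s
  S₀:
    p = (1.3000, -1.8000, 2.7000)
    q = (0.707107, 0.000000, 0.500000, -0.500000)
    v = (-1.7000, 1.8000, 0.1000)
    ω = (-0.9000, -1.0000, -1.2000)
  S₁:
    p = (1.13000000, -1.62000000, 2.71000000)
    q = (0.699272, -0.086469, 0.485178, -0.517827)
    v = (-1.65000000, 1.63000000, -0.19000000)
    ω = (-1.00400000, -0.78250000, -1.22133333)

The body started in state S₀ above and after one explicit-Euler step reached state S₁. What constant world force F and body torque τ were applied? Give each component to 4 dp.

ω₁ − ω₀ = (-0.10400000, 0.21750000, -0.02133333)
ω₀×(Iω₀) = (0.0840, -0.0540, -0.0180)
τ = I·(Δω/dt) + ω₀×(Iω₀) = (-0.0200, 0.1200, -0.0500)
v₁ − v₀ = (0.05000000, -0.17000000, -0.29000000)
applied force F = (0.5000, -1.7000, -2.9000)

F = (0.5000, -1.7000, -2.9000)
τ = (-0.0200, 0.1200, -0.0500)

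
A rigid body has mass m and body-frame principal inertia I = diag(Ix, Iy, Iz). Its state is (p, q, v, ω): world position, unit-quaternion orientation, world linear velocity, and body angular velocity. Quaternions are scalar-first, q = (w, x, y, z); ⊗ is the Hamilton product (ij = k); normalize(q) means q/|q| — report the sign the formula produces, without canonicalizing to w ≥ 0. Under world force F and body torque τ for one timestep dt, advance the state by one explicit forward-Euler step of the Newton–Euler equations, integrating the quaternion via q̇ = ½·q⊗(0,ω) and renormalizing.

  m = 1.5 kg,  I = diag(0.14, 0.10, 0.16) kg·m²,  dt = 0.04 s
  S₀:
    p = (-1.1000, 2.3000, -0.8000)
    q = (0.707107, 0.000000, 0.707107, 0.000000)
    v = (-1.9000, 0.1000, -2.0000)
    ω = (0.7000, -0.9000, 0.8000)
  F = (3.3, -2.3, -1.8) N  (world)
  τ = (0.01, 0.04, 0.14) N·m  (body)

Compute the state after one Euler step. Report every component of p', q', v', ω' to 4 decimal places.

a = F/m = (2.2000, -1.5333, -1.2000)
new position p' = (-1.1760, 2.3040, -0.8800)
v' = v + a·dt = (-1.8120, 0.0387, -2.0480)
ω×(Iω) gyroscopic = (-0.0432, -0.0112, 0.0252)
angular accel α = (0.3800, 0.5120, 0.7175)
ω + α·dt = (0.7152, -0.8795, 0.8287)
2q̇ = q⊗(0,ω) = (0.6363963, 1.0606605, -0.6363963, 0.0707107)
updated quaternion q' = (0.7196, 0.0212, 0.6941, 0.0014)

p' = (-1.1760, 2.3040, -0.8800)
q' = (0.7196, 0.0212, 0.6941, 0.0014)
v' = (-1.8120, 0.0387, -2.0480)
ω' = (0.7152, -0.8795, 0.8287)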